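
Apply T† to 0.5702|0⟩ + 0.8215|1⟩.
0.5702|0⟩ + (0.5809 - 0.5809i)|1⟩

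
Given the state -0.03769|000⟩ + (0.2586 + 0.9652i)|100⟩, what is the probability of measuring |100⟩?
0.9985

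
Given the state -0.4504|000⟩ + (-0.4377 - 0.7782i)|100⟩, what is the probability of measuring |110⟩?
0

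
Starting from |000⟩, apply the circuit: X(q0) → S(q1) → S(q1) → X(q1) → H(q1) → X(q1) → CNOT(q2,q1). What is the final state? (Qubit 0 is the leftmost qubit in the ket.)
-1/√2|100⟩ + 1/√2|110⟩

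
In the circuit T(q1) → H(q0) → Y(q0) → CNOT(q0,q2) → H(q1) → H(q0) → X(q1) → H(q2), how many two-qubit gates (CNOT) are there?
1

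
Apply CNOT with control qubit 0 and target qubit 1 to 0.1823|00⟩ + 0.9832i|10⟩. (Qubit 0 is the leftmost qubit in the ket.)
0.1823|00⟩ + 0.9832i|11⟩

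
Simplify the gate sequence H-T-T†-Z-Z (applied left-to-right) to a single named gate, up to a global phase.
H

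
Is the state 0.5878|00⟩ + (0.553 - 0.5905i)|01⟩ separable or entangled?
Separable

Writing the state as a|00⟩ + b|01⟩ + c|10⟩ + d|11⟩, it is a product state iff ad − bc = 0.
Here (a, b, c, d) = (0.5878, (0.553 - 0.5905i), 0, 0): ad − bc = (0.5878)(0) − (0.553 - 0.5905i)(0) = 0, so the state is separable.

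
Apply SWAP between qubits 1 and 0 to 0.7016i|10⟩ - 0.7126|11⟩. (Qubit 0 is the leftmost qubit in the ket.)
0.7016i|01⟩ - 0.7126|11⟩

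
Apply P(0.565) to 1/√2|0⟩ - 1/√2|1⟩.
1/√2|0⟩ + (-0.5972 - 0.3786i)|1⟩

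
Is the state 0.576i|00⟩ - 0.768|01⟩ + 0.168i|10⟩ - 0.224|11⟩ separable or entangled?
Separable

Writing the state as a|00⟩ + b|01⟩ + c|10⟩ + d|11⟩, it is a product state iff ad − bc = 0.
Here (a, b, c, d) = (0.576i, -0.768, 0.168i, -0.224): ad − bc = (0.576i)(-0.224) − (-0.768)(0.168i) = 0, so the state is separable.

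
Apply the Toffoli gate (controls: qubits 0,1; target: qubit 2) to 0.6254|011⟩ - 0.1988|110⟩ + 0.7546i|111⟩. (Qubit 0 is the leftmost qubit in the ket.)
0.6254|011⟩ + 0.7546i|110⟩ - 0.1988|111⟩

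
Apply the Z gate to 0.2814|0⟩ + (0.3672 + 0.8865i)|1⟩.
0.2814|0⟩ + (-0.3672 - 0.8865i)|1⟩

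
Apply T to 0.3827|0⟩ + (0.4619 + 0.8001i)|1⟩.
0.3827|0⟩ + (-0.2391 + 0.8924i)|1⟩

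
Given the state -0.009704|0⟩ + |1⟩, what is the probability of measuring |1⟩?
1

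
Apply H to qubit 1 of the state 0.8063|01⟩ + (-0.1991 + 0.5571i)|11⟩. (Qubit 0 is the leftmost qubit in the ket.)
0.5701|00⟩ - 0.5701|01⟩ + (-0.1408 + 0.3939i)|10⟩ + (0.1408 - 0.3939i)|11⟩

H on qubit 1 mixes each pair of kets that differ only in qubit 1: amplitudes (a, b) of (|…0…⟩, |…1…⟩) become ((a + b)/√2, (a − b)/√2). Kets absent from the input have amplitude 0.
(|00⟩, |01⟩): (a, b) = (0, 0.8063) → (0.5701, -0.5701)
(|10⟩, |11⟩): (a, b) = (0, (-0.1991 + 0.5571i)) → ((-0.1408 + 0.3939i), (0.1408 - 0.3939i))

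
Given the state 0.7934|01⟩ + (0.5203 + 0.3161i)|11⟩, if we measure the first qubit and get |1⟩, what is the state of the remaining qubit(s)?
(0.8546 + 0.5192i)|1⟩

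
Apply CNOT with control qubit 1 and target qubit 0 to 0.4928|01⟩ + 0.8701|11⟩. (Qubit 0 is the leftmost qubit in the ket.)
0.8701|01⟩ + 0.4928|11⟩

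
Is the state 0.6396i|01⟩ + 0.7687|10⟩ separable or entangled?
Entangled

Writing the state as a|00⟩ + b|01⟩ + c|10⟩ + d|11⟩, it is a product state iff ad − bc = 0.
Here (a, b, c, d) = (0, 0.6396i, 0.7687, 0): ad − bc = (0)(0) − (0.6396i)(0.7687) = -0.4917i ≠ 0, so the state is entangled.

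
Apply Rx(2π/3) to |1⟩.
-0.866i|0⟩ + 1/2|1⟩

Rx(2π/3) = [[cos(θ/2), −i·sin(θ/2)], [−i·sin(θ/2), cos(θ/2)]]; θ = 2π/3, cos(θ/2) ≈ 0.5, sin(θ/2) ≈ 0.866025.
With a = amp(|0⟩) = 0 and b = amp(|1⟩) = 1:
new amp(|0⟩) = (0.5)·a + (-0.866025i)·b = -0.866i
new amp(|1⟩) = (-0.866025i)·a + (0.5)·b = 1/2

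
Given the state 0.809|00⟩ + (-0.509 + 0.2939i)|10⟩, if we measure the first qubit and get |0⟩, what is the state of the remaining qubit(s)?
|0⟩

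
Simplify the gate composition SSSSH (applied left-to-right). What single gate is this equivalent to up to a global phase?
H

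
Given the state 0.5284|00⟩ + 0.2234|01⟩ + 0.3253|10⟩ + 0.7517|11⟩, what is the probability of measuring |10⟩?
0.1058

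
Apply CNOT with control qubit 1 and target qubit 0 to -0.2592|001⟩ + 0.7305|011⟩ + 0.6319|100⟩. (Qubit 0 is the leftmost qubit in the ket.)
-0.2592|001⟩ + 0.6319|100⟩ + 0.7305|111⟩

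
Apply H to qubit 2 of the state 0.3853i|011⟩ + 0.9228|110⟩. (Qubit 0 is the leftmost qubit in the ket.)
0.2724i|010⟩ - 0.2724i|011⟩ + 0.6525|110⟩ + 0.6525|111⟩

H on qubit 2 mixes each pair of kets that differ only in qubit 2: amplitudes (a, b) of (|…0…⟩, |…1…⟩) become ((a + b)/√2, (a − b)/√2). Kets absent from the input have amplitude 0.
(|010⟩, |011⟩): (a, b) = (0, 0.3853i) → (0.2724i, -0.2724i)
(|110⟩, |111⟩): (a, b) = (0.9228, 0) → (0.6525, 0.6525)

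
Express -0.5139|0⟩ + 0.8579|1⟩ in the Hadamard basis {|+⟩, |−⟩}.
0.2432|+⟩ - 0.97|−⟩

With |ψ⟩ = α|0⟩ + β|1⟩, the Hadamard-basis coefficients are ⟨+|ψ⟩ = (α + β)/√2 and ⟨−|ψ⟩ = (α − β)/√2.
Here α = -0.5139, β = 0.8579: (α + β)/√2 = 0.2432, (α − β)/√2 = -0.97.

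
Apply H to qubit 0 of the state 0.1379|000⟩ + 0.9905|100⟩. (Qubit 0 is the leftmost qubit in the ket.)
0.7979|000⟩ - 0.6029|100⟩

H on qubit 0 mixes each pair of kets that differ only in qubit 0: amplitudes (a, b) of (|…0…⟩, |…1…⟩) become ((a + b)/√2, (a − b)/√2). Kets absent from the input have amplitude 0.
(|000⟩, |100⟩): (a, b) = (0.1379, 0.9905) → (0.7979, -0.6029)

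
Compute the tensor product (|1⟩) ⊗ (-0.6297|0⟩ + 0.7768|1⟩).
-0.6297|10⟩ + 0.7768|11⟩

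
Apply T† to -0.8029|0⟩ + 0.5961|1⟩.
-0.8029|0⟩ + (0.4215 - 0.4215i)|1⟩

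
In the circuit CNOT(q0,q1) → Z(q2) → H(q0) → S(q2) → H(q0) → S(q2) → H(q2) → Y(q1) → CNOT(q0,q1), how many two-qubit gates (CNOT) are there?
2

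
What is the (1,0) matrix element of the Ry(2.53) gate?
0.9536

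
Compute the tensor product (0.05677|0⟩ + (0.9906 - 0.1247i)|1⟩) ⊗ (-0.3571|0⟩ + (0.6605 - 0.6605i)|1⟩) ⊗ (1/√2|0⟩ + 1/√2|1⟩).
-0.01433|000⟩ - 0.01433|001⟩ + (0.02651 - 0.02651i)|010⟩ + (0.02651 - 0.02651i)|011⟩ + (-0.2501 + 0.03149i)|100⟩ + (-0.2501 + 0.03149i)|101⟩ + (0.4044 - 0.5209i)|110⟩ + (0.4044 - 0.5209i)|111⟩

amp(|b₁b₂…⟩) = product of the factor amplitudes for bits b₁, b₂, …; only kets whose every factor amplitude is nonzero survive.
|000⟩: (0.05677)(-0.3571)(1/√2) = -0.01433
|001⟩: (0.05677)(-0.3571)(1/√2) = -0.01433
|010⟩: (0.05677)(0.6605 - 0.6605i)(1/√2) = (0.02651 - 0.02651i)
|011⟩: (0.05677)(0.6605 - 0.6605i)(1/√2) = (0.02651 - 0.02651i)
|100⟩: (0.9906 - 0.1247i)(-0.3571)(1/√2) = (-0.2501 + 0.03149i)
|101⟩: (0.9906 - 0.1247i)(-0.3571)(1/√2) = (-0.2501 + 0.03149i)
|110⟩: (0.9906 - 0.1247i)(0.6605 - 0.6605i)(1/√2) = (0.4044 - 0.5209i)
|111⟩: (0.9906 - 0.1247i)(0.6605 - 0.6605i)(1/√2) = (0.4044 - 0.5209i)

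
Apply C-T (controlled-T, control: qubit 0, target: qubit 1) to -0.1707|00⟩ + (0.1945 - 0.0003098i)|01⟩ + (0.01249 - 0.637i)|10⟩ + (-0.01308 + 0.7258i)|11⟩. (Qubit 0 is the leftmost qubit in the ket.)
-0.1707|00⟩ + (0.1945 - 0.0003098i)|01⟩ + (0.01249 - 0.637i)|10⟩ + (-0.5225 + 0.504i)|11⟩

C-T leaves the control-|0⟩ kets |00⟩, |01⟩ unchanged and applies T to qubit 1 on the control-|1⟩ pair (|10⟩, |11⟩).
T = [[1, 0], [0, (1/√2 + (1/√2)i)]].
With a = amp(|10⟩) = (0.01249 - 0.637i) and b = amp(|11⟩) = (-0.01308 + 0.7258i):
new amp(|10⟩) = (1)·a = (0.01249 - 0.637i)
new amp(|11⟩) = (1/√2 + (1/√2)i)·b = (-0.5225 + 0.504i)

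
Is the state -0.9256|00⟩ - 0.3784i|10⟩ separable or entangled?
Separable

Writing the state as a|00⟩ + b|01⟩ + c|10⟩ + d|11⟩, it is a product state iff ad − bc = 0.
Here (a, b, c, d) = (-0.9256, 0, -0.3784i, 0): ad − bc = (-0.9256)(0) − (0)(-0.3784i) = 0, so the state is separable.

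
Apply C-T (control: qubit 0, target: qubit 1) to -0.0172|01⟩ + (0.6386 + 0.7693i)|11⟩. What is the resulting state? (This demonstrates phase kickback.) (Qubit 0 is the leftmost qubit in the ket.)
-0.0172|01⟩ + (-0.09242 + 0.9955i)|11⟩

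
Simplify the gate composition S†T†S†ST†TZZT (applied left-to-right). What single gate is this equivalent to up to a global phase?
S†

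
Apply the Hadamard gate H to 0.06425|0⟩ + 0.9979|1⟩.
0.7511|0⟩ - 0.6602|1⟩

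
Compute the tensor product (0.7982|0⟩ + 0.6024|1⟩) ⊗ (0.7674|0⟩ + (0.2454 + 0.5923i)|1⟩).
0.6125|00⟩ + (0.1959 + 0.4728i)|01⟩ + 0.4623|10⟩ + (0.1478 + 0.3568i)|11⟩

amp(|b₁b₂…⟩) = product of the factor amplitudes for bits b₁, b₂, …; only kets whose every factor amplitude is nonzero survive.
|00⟩: (0.7982)(0.7674) = 0.6125
|01⟩: (0.7982)(0.2454 + 0.5923i) = (0.1959 + 0.4728i)
|10⟩: (0.6024)(0.7674) = 0.4623
|11⟩: (0.6024)(0.2454 + 0.5923i) = (0.1478 + 0.3568i)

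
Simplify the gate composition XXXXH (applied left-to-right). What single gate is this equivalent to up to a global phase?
H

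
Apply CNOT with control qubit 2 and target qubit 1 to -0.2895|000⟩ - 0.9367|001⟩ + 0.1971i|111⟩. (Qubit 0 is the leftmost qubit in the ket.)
-0.2895|000⟩ - 0.9367|011⟩ + 0.1971i|101⟩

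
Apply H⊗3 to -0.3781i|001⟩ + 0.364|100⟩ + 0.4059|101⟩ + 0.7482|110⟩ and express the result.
(0.5367 - 0.1337i)|000⟩ + (0.2497 + 0.1337i)|001⟩ + (0.007672 - 0.1337i)|010⟩ + (-0.2793 + 0.1337i)|011⟩ + (-0.5367 - 0.1337i)|100⟩ + (-0.2497 + 0.1337i)|101⟩ + (-0.007672 - 0.1337i)|110⟩ + (0.2793 + 0.1337i)|111⟩

H⊗3 gives amp(|y⟩) = (1/2√2) Σ_x (−1)^(x·y) amp(|x⟩), where x·y is the number of positions in which both x and y have a 1.
|000⟩: (-0.3781i + 0.364 + 0.4059 + 0.7482)/(2√2) = (0.5367 - 0.1337i)
|001⟩: (0.3781i + 0.364 - 0.4059 + 0.7482)/(2√2) = (0.2497 + 0.1337i)
|010⟩: (-0.3781i + 0.364 + 0.4059 - 0.7482)/(2√2) = (0.007672 - 0.1337i)
|011⟩: (0.3781i + 0.364 - 0.4059 - 0.7482)/(2√2) = (-0.2793 + 0.1337i)
|100⟩: (-0.3781i - 0.364 - 0.4059 - 0.7482)/(2√2) = (-0.5367 - 0.1337i)
|101⟩: (0.3781i - 0.364 + 0.4059 - 0.7482)/(2√2) = (-0.2497 + 0.1337i)
|110⟩: (-0.3781i - 0.364 - 0.4059 + 0.7482)/(2√2) = (-0.007672 - 0.1337i)
|111⟩: (0.3781i - 0.364 + 0.4059 + 0.7482)/(2√2) = (0.2793 + 0.1337i)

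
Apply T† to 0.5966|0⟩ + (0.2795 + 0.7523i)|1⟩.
0.5966|0⟩ + (0.7296 + 0.3343i)|1⟩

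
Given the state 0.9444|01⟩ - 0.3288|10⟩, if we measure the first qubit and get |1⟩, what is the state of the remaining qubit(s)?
-|0⟩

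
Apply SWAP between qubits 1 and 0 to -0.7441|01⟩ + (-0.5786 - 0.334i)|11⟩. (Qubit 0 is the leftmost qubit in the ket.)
-0.7441|10⟩ + (-0.5786 - 0.334i)|11⟩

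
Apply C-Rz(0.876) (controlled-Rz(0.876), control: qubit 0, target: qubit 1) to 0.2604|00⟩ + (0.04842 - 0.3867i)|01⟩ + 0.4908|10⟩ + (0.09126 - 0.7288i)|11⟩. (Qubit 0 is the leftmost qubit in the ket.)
0.2604|00⟩ + (0.04842 - 0.3867i)|01⟩ + (0.4445 - 0.2082i)|10⟩ + (0.3918 - 0.6213i)|11⟩

C-Rz(0.876) leaves the control-|0⟩ kets |00⟩, |01⟩ unchanged and applies Rz(0.876) to qubit 1 on the control-|1⟩ pair (|10⟩, |11⟩).
Rz(0.876) = [[e^(−iθ/2), 0], [0, e^(iθ/2)]] with e^(±iθ/2) = cos(θ/2) ± i·sin(θ/2); θ = 0.876, cos(θ/2) ≈ 0.905602, sin(θ/2) ≈ 0.424129.
With a = amp(|10⟩) = 0.4908 and b = amp(|11⟩) = (0.09126 - 0.7288i):
new amp(|10⟩) = (0.905602 - 0.424129i)·a = (0.4445 - 0.2082i)
new amp(|11⟩) = (0.905602 + 0.424129i)·b = (0.3918 - 0.6213i)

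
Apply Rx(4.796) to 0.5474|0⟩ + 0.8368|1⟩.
(-0.4029 - 0.5665i)|0⟩ + (-0.6159 - 0.3706i)|1⟩

Rx(4.796) = [[cos(θ/2), −i·sin(θ/2)], [−i·sin(θ/2), cos(θ/2)]]; θ = 4.796, cos(θ/2) ≈ -0.736041, sin(θ/2) ≈ 0.676937.
With a = amp(|0⟩) = 0.5474 and b = amp(|1⟩) = 0.8368:
new amp(|0⟩) = (-0.736041)·a + (-0.676937i)·b = (-0.4029 - 0.5665i)
new amp(|1⟩) = (-0.676937i)·a + (-0.736041)·b = (-0.6159 - 0.3706i)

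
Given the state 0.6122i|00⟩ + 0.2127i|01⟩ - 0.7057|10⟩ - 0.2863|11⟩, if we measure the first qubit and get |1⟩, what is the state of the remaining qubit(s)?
-0.9266|0⟩ - 0.3759|1⟩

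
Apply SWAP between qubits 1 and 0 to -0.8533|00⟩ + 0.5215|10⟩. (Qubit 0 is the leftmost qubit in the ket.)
-0.8533|00⟩ + 0.5215|01⟩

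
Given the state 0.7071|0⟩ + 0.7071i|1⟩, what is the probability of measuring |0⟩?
0.5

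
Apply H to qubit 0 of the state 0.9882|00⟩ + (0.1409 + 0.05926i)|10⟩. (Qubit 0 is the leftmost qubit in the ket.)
(0.7984 + 0.0419i)|00⟩ + (0.5991 - 0.0419i)|10⟩

H on qubit 0 mixes each pair of kets that differ only in qubit 0: amplitudes (a, b) of (|…0…⟩, |…1…⟩) become ((a + b)/√2, (a − b)/√2). Kets absent from the input have amplitude 0.
(|00⟩, |10⟩): (a, b) = (0.9882, (0.1409 + 0.05926i)) → ((0.7984 + 0.0419i), (0.5991 - 0.0419i))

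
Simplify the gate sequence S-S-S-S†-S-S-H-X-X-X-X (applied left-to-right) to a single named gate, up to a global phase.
H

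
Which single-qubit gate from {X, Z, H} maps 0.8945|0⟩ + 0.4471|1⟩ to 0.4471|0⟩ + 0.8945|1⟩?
X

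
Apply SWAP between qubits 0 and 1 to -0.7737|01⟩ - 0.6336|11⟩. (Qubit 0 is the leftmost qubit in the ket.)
-0.7737|10⟩ - 0.6336|11⟩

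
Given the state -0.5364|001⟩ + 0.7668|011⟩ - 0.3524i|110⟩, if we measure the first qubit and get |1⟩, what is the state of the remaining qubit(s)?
-i|10⟩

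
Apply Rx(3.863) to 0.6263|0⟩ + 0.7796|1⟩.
(-0.221 - 0.7294i)|0⟩ + (-0.2751 - 0.586i)|1⟩

Rx(3.863) = [[cos(θ/2), −i·sin(θ/2)], [−i·sin(θ/2), cos(θ/2)]]; θ = 3.863, cos(θ/2) ≈ -0.352933, sin(θ/2) ≈ 0.935649.
With a = amp(|0⟩) = 0.6263 and b = amp(|1⟩) = 0.7796:
new amp(|0⟩) = (-0.352933)·a + (-0.935649i)·b = (-0.221 - 0.7294i)
new amp(|1⟩) = (-0.935649i)·a + (-0.352933)·b = (-0.2751 - 0.586i)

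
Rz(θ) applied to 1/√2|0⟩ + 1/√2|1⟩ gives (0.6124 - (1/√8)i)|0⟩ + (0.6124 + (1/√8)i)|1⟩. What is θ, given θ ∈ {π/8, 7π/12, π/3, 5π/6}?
π/3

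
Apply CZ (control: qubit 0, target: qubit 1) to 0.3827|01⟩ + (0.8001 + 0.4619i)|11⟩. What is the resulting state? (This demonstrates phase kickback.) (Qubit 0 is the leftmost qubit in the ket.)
0.3827|01⟩ + (-0.8001 - 0.4619i)|11⟩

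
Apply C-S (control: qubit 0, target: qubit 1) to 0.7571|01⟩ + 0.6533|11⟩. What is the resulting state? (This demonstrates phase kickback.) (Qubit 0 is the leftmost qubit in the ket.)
0.7571|01⟩ + 0.6533i|11⟩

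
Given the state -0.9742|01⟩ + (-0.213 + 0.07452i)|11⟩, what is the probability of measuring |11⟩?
0.05092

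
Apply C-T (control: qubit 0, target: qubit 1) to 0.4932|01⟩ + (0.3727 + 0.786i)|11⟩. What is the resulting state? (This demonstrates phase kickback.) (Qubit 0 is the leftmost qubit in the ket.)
0.4932|01⟩ + (-0.2922 + 0.8193i)|11⟩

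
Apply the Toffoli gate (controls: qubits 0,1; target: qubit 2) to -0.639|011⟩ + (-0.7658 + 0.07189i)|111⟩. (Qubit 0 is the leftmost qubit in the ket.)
-0.639|011⟩ + (-0.7658 + 0.07189i)|110⟩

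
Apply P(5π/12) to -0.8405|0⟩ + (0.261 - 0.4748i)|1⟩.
-0.8405|0⟩ + (0.5262 + 0.1292i)|1⟩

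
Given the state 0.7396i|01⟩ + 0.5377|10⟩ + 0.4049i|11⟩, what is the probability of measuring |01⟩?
0.547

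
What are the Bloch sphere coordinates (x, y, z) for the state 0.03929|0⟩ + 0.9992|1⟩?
(0.07852, 0, -0.9969)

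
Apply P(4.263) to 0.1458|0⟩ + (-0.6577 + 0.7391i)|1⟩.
0.1458|0⟩ + (0.9514 + 0.2713i)|1⟩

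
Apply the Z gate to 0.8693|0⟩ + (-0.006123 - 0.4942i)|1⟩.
0.8693|0⟩ + (0.006123 + 0.4942i)|1⟩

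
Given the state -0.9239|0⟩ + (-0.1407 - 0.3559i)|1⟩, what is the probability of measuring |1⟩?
0.1465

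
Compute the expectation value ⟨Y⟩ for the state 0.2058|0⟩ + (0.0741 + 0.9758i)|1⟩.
0.4016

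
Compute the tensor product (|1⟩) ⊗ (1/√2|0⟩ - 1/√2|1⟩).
1/√2|10⟩ - 1/√2|11⟩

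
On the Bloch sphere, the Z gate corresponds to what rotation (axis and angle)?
Rotation by π around the z-axis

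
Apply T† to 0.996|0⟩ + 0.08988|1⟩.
0.996|0⟩ + (0.06355 - 0.06355i)|1⟩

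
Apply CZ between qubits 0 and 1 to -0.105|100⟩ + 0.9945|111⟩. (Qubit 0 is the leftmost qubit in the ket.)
-0.105|100⟩ - 0.9945|111⟩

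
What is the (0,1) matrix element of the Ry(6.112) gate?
-0.08549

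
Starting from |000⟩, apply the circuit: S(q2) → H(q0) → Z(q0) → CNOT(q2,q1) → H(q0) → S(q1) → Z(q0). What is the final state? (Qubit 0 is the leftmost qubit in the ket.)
-|100⟩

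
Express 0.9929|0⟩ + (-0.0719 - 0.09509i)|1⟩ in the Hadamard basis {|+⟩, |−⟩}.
(0.6512 - 0.06724i)|+⟩ + (0.7529 + 0.06724i)|−⟩

With |ψ⟩ = α|0⟩ + β|1⟩, the Hadamard-basis coefficients are ⟨+|ψ⟩ = (α + β)/√2 and ⟨−|ψ⟩ = (α − β)/√2.
Here α = 0.9929, β = (-0.0719 - 0.09509i): (α + β)/√2 = (0.6512 - 0.06724i), (α − β)/√2 = (0.7529 + 0.06724i).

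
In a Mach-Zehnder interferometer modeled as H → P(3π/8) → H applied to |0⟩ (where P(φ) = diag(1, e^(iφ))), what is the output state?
(0.6913 + 0.4619i)|0⟩ + (0.3087 - 0.4619i)|1⟩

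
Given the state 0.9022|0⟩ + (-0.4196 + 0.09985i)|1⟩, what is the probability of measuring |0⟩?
0.814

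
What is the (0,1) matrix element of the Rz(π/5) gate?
0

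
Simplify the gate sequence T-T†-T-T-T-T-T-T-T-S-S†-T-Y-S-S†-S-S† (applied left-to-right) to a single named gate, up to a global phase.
Y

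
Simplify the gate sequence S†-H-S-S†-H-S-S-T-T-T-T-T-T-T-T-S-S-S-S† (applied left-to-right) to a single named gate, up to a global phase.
S†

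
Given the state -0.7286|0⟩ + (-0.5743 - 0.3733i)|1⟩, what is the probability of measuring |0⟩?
0.5309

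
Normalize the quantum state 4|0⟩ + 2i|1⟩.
0.8944|0⟩ + (1/√5)i|1⟩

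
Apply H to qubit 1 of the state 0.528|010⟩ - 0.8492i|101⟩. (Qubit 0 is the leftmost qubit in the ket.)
0.3734|000⟩ - 0.3734|010⟩ - 0.6005i|101⟩ - 0.6005i|111⟩

H on qubit 1 mixes each pair of kets that differ only in qubit 1: amplitudes (a, b) of (|…0…⟩, |…1…⟩) become ((a + b)/√2, (a − b)/√2). Kets absent from the input have amplitude 0.
(|000⟩, |010⟩): (a, b) = (0, 0.528) → (0.3734, -0.3734)
(|101⟩, |111⟩): (a, b) = (-0.8492i, 0) → (-0.6005i, -0.6005i)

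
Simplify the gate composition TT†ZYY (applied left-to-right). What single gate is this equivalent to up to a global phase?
Z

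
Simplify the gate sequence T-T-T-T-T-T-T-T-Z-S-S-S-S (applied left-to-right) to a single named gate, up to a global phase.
Z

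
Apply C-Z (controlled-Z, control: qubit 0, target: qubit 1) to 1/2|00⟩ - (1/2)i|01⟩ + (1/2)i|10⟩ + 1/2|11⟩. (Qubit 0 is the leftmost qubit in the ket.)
1/2|00⟩ - (1/2)i|01⟩ + (1/2)i|10⟩ - 1/2|11⟩

C-Z leaves the control-|0⟩ kets |00⟩, |01⟩ unchanged and applies Z to qubit 1 on the control-|1⟩ pair (|10⟩, |11⟩).
Z = [[1, 0], [0, -1]].
With a = amp(|10⟩) = (1/2)i and b = amp(|11⟩) = 1/2:
new amp(|10⟩) = (1)·a = (1/2)i
new amp(|11⟩) = (-1)·b = -1/2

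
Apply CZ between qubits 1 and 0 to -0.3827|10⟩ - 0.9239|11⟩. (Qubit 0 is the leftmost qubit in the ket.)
-0.3827|10⟩ + 0.9239|11⟩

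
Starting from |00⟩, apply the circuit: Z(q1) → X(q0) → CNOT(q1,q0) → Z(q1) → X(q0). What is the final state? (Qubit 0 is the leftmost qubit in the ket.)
|00⟩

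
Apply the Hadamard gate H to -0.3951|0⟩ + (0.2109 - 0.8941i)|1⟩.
(-0.1302 - 0.6322i)|0⟩ + (-0.4285 + 0.6322i)|1⟩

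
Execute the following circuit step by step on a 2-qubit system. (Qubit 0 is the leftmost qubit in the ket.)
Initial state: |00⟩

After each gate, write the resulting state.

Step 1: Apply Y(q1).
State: i|01⟩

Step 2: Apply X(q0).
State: i|11⟩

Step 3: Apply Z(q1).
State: -i|11⟩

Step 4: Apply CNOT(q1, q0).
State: -i|01⟩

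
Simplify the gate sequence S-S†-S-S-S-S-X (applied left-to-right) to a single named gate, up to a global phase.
X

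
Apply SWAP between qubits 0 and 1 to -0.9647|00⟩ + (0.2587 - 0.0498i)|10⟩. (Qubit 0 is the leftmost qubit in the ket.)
-0.9647|00⟩ + (0.2587 - 0.0498i)|01⟩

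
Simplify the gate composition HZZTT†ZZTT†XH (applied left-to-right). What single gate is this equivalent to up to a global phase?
Z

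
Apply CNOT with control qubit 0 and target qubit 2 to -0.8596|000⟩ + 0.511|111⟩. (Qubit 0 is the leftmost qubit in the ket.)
-0.8596|000⟩ + 0.511|110⟩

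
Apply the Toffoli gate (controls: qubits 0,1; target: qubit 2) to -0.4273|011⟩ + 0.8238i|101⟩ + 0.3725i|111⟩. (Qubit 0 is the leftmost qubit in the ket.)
-0.4273|011⟩ + 0.8238i|101⟩ + 0.3725i|110⟩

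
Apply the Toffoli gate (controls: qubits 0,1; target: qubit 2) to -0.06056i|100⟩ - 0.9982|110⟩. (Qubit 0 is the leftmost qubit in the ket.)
-0.06056i|100⟩ - 0.9982|111⟩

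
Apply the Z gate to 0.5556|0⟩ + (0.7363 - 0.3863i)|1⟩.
0.5556|0⟩ + (-0.7363 + 0.3863i)|1⟩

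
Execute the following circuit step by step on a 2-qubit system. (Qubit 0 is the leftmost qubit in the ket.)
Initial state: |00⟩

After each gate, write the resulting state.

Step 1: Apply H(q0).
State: 1/√2|00⟩ + 1/√2|10⟩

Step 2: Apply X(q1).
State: 1/√2|01⟩ + 1/√2|11⟩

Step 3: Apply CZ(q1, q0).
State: 1/√2|01⟩ - 1/√2|11⟩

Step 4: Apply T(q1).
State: (1/2 + (1/2)i)|01⟩ + (-1/2 - (1/2)i)|11⟩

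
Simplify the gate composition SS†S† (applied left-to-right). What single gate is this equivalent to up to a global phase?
S†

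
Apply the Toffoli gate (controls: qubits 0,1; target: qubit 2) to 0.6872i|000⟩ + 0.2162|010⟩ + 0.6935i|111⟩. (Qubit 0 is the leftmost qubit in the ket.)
0.6872i|000⟩ + 0.2162|010⟩ + 0.6935i|110⟩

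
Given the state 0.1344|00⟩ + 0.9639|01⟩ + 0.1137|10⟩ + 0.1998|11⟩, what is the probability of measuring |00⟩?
0.01806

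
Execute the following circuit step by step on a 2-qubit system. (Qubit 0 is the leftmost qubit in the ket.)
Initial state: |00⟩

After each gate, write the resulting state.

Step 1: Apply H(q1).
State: 1/√2|00⟩ + 1/√2|01⟩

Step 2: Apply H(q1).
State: |00⟩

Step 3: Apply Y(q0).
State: i|10⟩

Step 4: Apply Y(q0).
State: |00⟩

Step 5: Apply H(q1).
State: 1/√2|00⟩ + 1/√2|01⟩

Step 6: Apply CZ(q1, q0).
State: 1/√2|00⟩ + 1/√2|01⟩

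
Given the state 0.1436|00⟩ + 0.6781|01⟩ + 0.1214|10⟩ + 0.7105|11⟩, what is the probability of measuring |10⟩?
0.01474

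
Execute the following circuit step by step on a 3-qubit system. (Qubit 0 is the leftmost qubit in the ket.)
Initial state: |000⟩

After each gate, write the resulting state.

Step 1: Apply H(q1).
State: 1/√2|000⟩ + 1/√2|010⟩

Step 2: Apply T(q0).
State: 1/√2|000⟩ + 1/√2|010⟩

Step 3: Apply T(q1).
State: 1/√2|000⟩ + (1/2 + (1/2)i)|010⟩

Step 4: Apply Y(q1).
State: (1/2 - (1/2)i)|000⟩ + (1/√2)i|010⟩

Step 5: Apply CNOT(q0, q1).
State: (1/2 - (1/2)i)|000⟩ + (1/√2)i|010⟩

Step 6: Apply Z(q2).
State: (1/2 - (1/2)i)|000⟩ + (1/√2)i|010⟩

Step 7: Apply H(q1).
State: (1/√8 + 0.1464i)|000⟩ + (1/√8 - 0.8536i)|010⟩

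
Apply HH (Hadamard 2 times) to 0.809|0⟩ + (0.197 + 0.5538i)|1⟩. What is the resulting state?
0.809|0⟩ + (0.197 + 0.5538i)|1⟩

H² = I, so an even number of Hadamards cancels: H^2 = I and the state is unchanged.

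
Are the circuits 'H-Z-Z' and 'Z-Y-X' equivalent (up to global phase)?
No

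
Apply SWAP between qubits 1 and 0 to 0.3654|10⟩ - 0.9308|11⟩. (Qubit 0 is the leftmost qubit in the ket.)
0.3654|01⟩ - 0.9308|11⟩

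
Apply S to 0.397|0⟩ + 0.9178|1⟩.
0.397|0⟩ + 0.9178i|1⟩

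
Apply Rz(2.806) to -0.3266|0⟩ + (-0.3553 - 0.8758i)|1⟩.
(-0.05455 + 0.322i)|0⟩ + (0.8042 - 0.4966i)|1⟩

Rz(2.806) = [[e^(−iθ/2), 0], [0, e^(iθ/2)]] with e^(±iθ/2) = cos(θ/2) ± i·sin(θ/2); θ = 2.806, cos(θ/2) ≈ 0.16701, sin(θ/2) ≈ 0.985955.
With a = amp(|0⟩) = -0.3266 and b = amp(|1⟩) = (-0.3553 - 0.8758i):
new amp(|0⟩) = (0.16701 - 0.985955i)·a = (-0.05455 + 0.322i)
new amp(|1⟩) = (0.16701 + 0.985955i)·b = (0.8042 - 0.4966i)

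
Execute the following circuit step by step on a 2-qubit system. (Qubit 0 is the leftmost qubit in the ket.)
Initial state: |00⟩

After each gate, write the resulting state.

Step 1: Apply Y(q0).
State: i|10⟩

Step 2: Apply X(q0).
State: i|00⟩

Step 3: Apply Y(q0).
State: -|10⟩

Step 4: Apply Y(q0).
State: i|00⟩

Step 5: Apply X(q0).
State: i|10⟩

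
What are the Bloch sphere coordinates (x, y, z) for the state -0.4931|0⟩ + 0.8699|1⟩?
(-0.8579, 0, -0.5136)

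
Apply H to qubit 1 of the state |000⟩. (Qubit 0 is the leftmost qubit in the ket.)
1/√2|000⟩ + 1/√2|010⟩

H on qubit 1 mixes each pair of kets that differ only in qubit 1: amplitudes (a, b) of (|…0…⟩, |…1…⟩) become ((a + b)/√2, (a − b)/√2). Kets absent from the input have amplitude 0.
(|000⟩, |010⟩): (a, b) = (1, 0) → (1/√2, 1/√2)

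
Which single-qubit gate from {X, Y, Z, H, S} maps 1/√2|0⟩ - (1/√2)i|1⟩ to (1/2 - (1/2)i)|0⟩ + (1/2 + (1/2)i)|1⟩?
H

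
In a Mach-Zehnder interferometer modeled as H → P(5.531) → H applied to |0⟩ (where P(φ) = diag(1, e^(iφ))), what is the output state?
(0.8651 - 0.3416i)|0⟩ + (0.1349 + 0.3416i)|1⟩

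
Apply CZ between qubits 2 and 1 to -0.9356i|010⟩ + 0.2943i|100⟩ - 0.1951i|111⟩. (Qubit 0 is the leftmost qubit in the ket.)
-0.9356i|010⟩ + 0.2943i|100⟩ + 0.1951i|111⟩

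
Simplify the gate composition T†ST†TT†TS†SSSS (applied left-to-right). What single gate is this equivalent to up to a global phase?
T†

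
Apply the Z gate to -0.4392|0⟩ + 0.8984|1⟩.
-0.4392|0⟩ - 0.8984|1⟩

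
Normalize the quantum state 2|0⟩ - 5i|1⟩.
0.3714|0⟩ - 0.9285i|1⟩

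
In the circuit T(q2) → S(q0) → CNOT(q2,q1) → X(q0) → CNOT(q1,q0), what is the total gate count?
5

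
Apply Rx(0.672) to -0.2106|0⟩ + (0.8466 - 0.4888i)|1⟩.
(-0.36 - 0.2791i)|0⟩ + (0.7993 - 0.392i)|1⟩

Rx(0.672) = [[cos(θ/2), −i·sin(θ/2)], [−i·sin(θ/2), cos(θ/2)]]; θ = 0.672, cos(θ/2) ≈ 0.944081, sin(θ/2) ≈ 0.329713.
With a = amp(|0⟩) = -0.2106 and b = amp(|1⟩) = (0.8466 - 0.4888i):
new amp(|0⟩) = (0.944081)·a + (-0.329713i)·b = (-0.36 - 0.2791i)
new amp(|1⟩) = (-0.329713i)·a + (0.944081)·b = (0.7993 - 0.392i)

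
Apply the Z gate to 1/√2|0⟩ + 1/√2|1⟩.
1/√2|0⟩ - 1/√2|1⟩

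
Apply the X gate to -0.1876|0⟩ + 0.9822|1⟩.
0.9822|0⟩ - 0.1876|1⟩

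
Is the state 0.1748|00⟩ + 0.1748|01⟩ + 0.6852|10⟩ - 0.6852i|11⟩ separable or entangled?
Entangled

Writing the state as a|00⟩ + b|01⟩ + c|10⟩ + d|11⟩, it is a product state iff ad − bc = 0.
Here (a, b, c, d) = (0.1748, 0.1748, 0.6852, -0.6852i): ad − bc = (0.1748)(-0.6852i) − (0.1748)(0.6852) = (-0.1198 - 0.1198i) ≠ 0, so the state is entangled.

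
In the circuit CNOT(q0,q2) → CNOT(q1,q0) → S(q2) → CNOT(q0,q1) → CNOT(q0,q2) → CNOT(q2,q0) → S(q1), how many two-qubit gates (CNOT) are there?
5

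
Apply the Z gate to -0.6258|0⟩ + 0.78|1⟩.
-0.6258|0⟩ - 0.78|1⟩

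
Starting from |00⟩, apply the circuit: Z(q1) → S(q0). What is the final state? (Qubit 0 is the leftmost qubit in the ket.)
|00⟩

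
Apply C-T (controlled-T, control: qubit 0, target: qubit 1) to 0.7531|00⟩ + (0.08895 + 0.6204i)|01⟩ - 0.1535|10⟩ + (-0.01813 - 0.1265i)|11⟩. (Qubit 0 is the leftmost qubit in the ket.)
0.7531|00⟩ + (0.08895 + 0.6204i)|01⟩ - 0.1535|10⟩ + (0.07663 - 0.1023i)|11⟩

C-T leaves the control-|0⟩ kets |00⟩, |01⟩ unchanged and applies T to qubit 1 on the control-|1⟩ pair (|10⟩, |11⟩).
T = [[1, 0], [0, (1/√2 + (1/√2)i)]].
With a = amp(|10⟩) = -0.1535 and b = amp(|11⟩) = (-0.01813 - 0.1265i):
new amp(|10⟩) = (1)·a = -0.1535
new amp(|11⟩) = (1/√2 + (1/√2)i)·b = (0.07663 - 0.1023i)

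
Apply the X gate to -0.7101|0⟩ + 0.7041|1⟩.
0.7041|0⟩ - 0.7101|1⟩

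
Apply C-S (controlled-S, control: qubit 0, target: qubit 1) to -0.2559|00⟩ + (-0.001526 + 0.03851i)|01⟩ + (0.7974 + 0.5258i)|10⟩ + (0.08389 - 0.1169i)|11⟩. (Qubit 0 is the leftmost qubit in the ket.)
-0.2559|00⟩ + (-0.001526 + 0.03851i)|01⟩ + (0.7974 + 0.5258i)|10⟩ + (0.1169 + 0.08389i)|11⟩

C-S leaves the control-|0⟩ kets |00⟩, |01⟩ unchanged and applies S to qubit 1 on the control-|1⟩ pair (|10⟩, |11⟩).
S = [[1, 0], [0, i]].
With a = amp(|10⟩) = (0.7974 + 0.5258i) and b = amp(|11⟩) = (0.08389 - 0.1169i):
new amp(|10⟩) = (1)·a = (0.7974 + 0.5258i)
new amp(|11⟩) = (i)·b = (0.1169 + 0.08389i)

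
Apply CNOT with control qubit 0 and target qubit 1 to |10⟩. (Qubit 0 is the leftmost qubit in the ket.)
|11⟩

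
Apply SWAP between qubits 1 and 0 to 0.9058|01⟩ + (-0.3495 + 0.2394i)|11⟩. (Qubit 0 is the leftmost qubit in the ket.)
0.9058|10⟩ + (-0.3495 + 0.2394i)|11⟩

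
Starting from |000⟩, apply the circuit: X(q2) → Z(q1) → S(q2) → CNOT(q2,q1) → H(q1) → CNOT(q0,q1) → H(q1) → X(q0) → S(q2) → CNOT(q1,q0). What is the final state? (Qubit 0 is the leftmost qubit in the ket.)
-|011⟩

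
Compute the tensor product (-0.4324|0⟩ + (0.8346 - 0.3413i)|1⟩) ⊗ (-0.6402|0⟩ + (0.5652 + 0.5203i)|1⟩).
0.2768|00⟩ + (-0.2444 - 0.225i)|01⟩ + (-0.5343 + 0.2185i)|10⟩ + (0.6493 + 0.2413i)|11⟩

amp(|b₁b₂…⟩) = product of the factor amplitudes for bits b₁, b₂, …; only kets whose every factor amplitude is nonzero survive.
|00⟩: (-0.4324)(-0.6402) = 0.2768
|01⟩: (-0.4324)(0.5652 + 0.5203i) = (-0.2444 - 0.225i)
|10⟩: (0.8346 - 0.3413i)(-0.6402) = (-0.5343 + 0.2185i)
|11⟩: (0.8346 - 0.3413i)(0.5652 + 0.5203i) = (0.6493 + 0.2413i)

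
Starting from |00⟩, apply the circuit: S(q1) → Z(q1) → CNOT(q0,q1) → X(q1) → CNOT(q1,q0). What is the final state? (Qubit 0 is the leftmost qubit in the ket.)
|11⟩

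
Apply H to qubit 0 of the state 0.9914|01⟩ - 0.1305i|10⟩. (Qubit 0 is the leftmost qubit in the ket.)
-0.09228i|00⟩ + 0.701|01⟩ + 0.09228i|10⟩ + 0.701|11⟩

H on qubit 0 mixes each pair of kets that differ only in qubit 0: amplitudes (a, b) of (|…0…⟩, |…1…⟩) become ((a + b)/√2, (a − b)/√2). Kets absent from the input have amplitude 0.
(|00⟩, |10⟩): (a, b) = (0, -0.1305i) → (-0.09228i, 0.09228i)
(|01⟩, |11⟩): (a, b) = (0.9914, 0) → (0.701, 0.701)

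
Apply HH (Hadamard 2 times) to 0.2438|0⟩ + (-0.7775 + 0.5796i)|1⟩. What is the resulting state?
0.2438|0⟩ + (-0.7775 + 0.5796i)|1⟩

H² = I, so an even number of Hadamards cancels: H^2 = I and the state is unchanged.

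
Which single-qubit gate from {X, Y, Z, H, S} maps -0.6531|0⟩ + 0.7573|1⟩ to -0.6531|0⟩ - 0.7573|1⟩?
Z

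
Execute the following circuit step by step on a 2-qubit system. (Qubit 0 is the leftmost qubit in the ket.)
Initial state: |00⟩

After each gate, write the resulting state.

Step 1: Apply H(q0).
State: 1/√2|00⟩ + 1/√2|10⟩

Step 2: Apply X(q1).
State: 1/√2|01⟩ + 1/√2|11⟩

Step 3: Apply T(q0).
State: 1/√2|01⟩ + (1/2 + (1/2)i)|11⟩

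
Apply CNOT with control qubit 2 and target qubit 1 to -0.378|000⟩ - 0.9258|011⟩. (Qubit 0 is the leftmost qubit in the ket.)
-0.378|000⟩ - 0.9258|001⟩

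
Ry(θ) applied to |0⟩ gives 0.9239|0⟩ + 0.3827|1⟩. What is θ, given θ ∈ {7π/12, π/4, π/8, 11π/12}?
π/4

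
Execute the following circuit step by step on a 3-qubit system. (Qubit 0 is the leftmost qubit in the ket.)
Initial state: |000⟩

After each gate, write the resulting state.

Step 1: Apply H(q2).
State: 1/√2|000⟩ + 1/√2|001⟩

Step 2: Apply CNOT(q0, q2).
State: 1/√2|000⟩ + 1/√2|001⟩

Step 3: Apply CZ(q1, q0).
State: 1/√2|000⟩ + 1/√2|001⟩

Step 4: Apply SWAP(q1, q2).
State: 1/√2|000⟩ + 1/√2|010⟩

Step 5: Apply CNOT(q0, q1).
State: 1/√2|000⟩ + 1/√2|010⟩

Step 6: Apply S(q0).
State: 1/√2|000⟩ + 1/√2|010⟩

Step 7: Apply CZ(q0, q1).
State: 1/√2|000⟩ + 1/√2|010⟩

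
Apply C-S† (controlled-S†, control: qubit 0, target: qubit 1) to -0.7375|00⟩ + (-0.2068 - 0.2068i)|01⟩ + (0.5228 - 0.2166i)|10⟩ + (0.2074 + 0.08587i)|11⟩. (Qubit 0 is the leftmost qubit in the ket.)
-0.7375|00⟩ + (-0.2068 - 0.2068i)|01⟩ + (0.5228 - 0.2166i)|10⟩ + (0.08587 - 0.2074i)|11⟩

C-S† leaves the control-|0⟩ kets |00⟩, |01⟩ unchanged and applies S† to qubit 1 on the control-|1⟩ pair (|10⟩, |11⟩).
S† = [[1, 0], [0, -i]].
With a = amp(|10⟩) = (0.5228 - 0.2166i) and b = amp(|11⟩) = (0.2074 + 0.08587i):
new amp(|10⟩) = (1)·a = (0.5228 - 0.2166i)
new amp(|11⟩) = (-i)·b = (0.08587 - 0.2074i)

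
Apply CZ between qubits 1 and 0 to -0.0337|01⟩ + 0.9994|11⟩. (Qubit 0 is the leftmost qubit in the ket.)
-0.0337|01⟩ - 0.9994|11⟩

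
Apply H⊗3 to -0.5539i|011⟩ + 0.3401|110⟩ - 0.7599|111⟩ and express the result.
(-0.1484 - 0.1958i)|000⟩ + (0.3889 + 0.1958i)|001⟩ + (0.1484 + 0.1958i)|010⟩ + (-0.3889 - 0.1958i)|011⟩ + (0.1484 - 0.1958i)|100⟩ + (-0.3889 + 0.1958i)|101⟩ + (-0.1484 + 0.1958i)|110⟩ + (0.3889 - 0.1958i)|111⟩

H⊗3 gives amp(|y⟩) = (1/2√2) Σ_x (−1)^(x·y) amp(|x⟩), where x·y is the number of positions in which both x and y have a 1.
|000⟩: (-0.5539i + 0.3401 - 0.7599)/(2√2) = (-0.1484 - 0.1958i)
|001⟩: (0.5539i + 0.3401 + 0.7599)/(2√2) = (0.3889 + 0.1958i)
|010⟩: (0.5539i - 0.3401 + 0.7599)/(2√2) = (0.1484 + 0.1958i)
|011⟩: (-0.5539i - 0.3401 - 0.7599)/(2√2) = (-0.3889 - 0.1958i)
|100⟩: (-0.5539i - 0.3401 + 0.7599)/(2√2) = (0.1484 - 0.1958i)
|101⟩: (0.5539i - 0.3401 - 0.7599)/(2√2) = (-0.3889 + 0.1958i)
|110⟩: (0.5539i + 0.3401 - 0.7599)/(2√2) = (-0.1484 + 0.1958i)
|111⟩: (-0.5539i + 0.3401 + 0.7599)/(2√2) = (0.3889 - 0.1958i)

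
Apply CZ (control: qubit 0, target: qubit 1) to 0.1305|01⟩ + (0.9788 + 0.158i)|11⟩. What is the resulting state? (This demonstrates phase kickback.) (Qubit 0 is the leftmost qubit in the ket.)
0.1305|01⟩ + (-0.9788 - 0.158i)|11⟩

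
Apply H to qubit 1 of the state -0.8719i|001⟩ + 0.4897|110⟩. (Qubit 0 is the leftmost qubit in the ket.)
-0.6165i|001⟩ - 0.6165i|011⟩ + 0.3463|100⟩ - 0.3463|110⟩

H on qubit 1 mixes each pair of kets that differ only in qubit 1: amplitudes (a, b) of (|…0…⟩, |…1…⟩) become ((a + b)/√2, (a − b)/√2). Kets absent from the input have amplitude 0.
(|001⟩, |011⟩): (a, b) = (-0.8719i, 0) → (-0.6165i, -0.6165i)
(|100⟩, |110⟩): (a, b) = (0, 0.4897) → (0.3463, -0.3463)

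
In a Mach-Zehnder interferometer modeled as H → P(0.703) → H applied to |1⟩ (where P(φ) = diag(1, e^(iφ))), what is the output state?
(0.1185 - 0.3233i)|0⟩ + (0.8815 + 0.3233i)|1⟩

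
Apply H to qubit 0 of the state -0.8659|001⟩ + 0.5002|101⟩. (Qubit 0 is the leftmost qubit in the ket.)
-0.2586|001⟩ - 0.966|101⟩

H on qubit 0 mixes each pair of kets that differ only in qubit 0: amplitudes (a, b) of (|…0…⟩, |…1…⟩) become ((a + b)/√2, (a − b)/√2). Kets absent from the input have amplitude 0.
(|001⟩, |101⟩): (a, b) = (-0.8659, 0.5002) → (-0.2586, -0.966)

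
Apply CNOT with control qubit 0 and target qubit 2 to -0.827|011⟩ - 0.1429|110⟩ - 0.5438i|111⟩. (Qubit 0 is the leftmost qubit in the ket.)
-0.827|011⟩ - 0.5438i|110⟩ - 0.1429|111⟩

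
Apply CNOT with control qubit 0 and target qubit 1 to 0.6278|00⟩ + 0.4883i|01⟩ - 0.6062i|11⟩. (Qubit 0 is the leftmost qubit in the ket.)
0.6278|00⟩ + 0.4883i|01⟩ - 0.6062i|10⟩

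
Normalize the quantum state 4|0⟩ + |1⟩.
0.9701|0⟩ + 0.2425|1⟩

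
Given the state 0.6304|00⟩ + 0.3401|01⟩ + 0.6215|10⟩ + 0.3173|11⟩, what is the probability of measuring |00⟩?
0.3974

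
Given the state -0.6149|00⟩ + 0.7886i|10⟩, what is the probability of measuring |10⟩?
0.6219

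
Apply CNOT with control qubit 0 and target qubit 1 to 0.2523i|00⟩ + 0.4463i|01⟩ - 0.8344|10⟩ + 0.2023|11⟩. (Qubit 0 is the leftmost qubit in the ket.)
0.2523i|00⟩ + 0.4463i|01⟩ + 0.2023|10⟩ - 0.8344|11⟩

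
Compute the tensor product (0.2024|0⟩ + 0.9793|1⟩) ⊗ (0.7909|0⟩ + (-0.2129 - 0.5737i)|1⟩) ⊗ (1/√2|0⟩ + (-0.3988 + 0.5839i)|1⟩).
0.1132|000⟩ + (-0.06384 + 0.09347i)|001⟩ + (-0.03047 - 0.08211i)|010⟩ + (0.08499 + 0.02115i)|011⟩ + 0.5477|100⟩ + (-0.3089 + 0.4522i)|101⟩ + (-0.1474 - 0.3973i)|110⟩ + (0.4112 + 0.1023i)|111⟩

amp(|b₁b₂…⟩) = product of the factor amplitudes for bits b₁, b₂, …; only kets whose every factor amplitude is nonzero survive.
|000⟩: (0.2024)(0.7909)(1/√2) = 0.1132
|001⟩: (0.2024)(0.7909)(-0.3988 + 0.5839i) = (-0.06384 + 0.09347i)
|010⟩: (0.2024)(-0.2129 - 0.5737i)(1/√2) = (-0.03047 - 0.08211i)
|011⟩: (0.2024)(-0.2129 - 0.5737i)(-0.3988 + 0.5839i) = (0.08499 + 0.02115i)
|100⟩: (0.9793)(0.7909)(1/√2) = 0.5477
|101⟩: (0.9793)(0.7909)(-0.3988 + 0.5839i) = (-0.3089 + 0.4522i)
|110⟩: (0.9793)(-0.2129 - 0.5737i)(1/√2) = (-0.1474 - 0.3973i)
|111⟩: (0.9793)(-0.2129 - 0.5737i)(-0.3988 + 0.5839i) = (0.4112 + 0.1023i)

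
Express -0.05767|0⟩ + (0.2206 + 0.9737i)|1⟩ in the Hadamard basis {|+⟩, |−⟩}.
(0.1152 + 0.6885i)|+⟩ + (-0.1968 - 0.6885i)|−⟩

With |ψ⟩ = α|0⟩ + β|1⟩, the Hadamard-basis coefficients are ⟨+|ψ⟩ = (α + β)/√2 and ⟨−|ψ⟩ = (α − β)/√2.
Here α = -0.05767, β = (0.2206 + 0.9737i): (α + β)/√2 = (0.1152 + 0.6885i), (α − β)/√2 = (-0.1968 - 0.6885i).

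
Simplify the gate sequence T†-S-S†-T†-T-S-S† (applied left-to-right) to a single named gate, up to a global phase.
T†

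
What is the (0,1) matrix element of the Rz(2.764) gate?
0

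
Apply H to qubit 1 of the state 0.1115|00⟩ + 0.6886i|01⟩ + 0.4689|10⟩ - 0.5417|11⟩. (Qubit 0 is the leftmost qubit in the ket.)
(0.07884 + 0.4869i)|00⟩ + (0.07884 - 0.4869i)|01⟩ - 0.05148|10⟩ + 0.7146|11⟩

H on qubit 1 mixes each pair of kets that differ only in qubit 1: amplitudes (a, b) of (|…0…⟩, |…1…⟩) become ((a + b)/√2, (a − b)/√2). Kets absent from the input have amplitude 0.
(|00⟩, |01⟩): (a, b) = (0.1115, 0.6886i) → ((0.07884 + 0.4869i), (0.07884 - 0.4869i))
(|10⟩, |11⟩): (a, b) = (0.4689, -0.5417) → (-0.05148, 0.7146)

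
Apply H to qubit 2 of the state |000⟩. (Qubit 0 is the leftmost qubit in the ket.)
1/√2|000⟩ + 1/√2|001⟩

H on qubit 2 mixes each pair of kets that differ only in qubit 2: amplitudes (a, b) of (|…0…⟩, |…1…⟩) become ((a + b)/√2, (a − b)/√2). Kets absent from the input have amplitude 0.
(|000⟩, |001⟩): (a, b) = (1, 0) → (1/√2, 1/√2)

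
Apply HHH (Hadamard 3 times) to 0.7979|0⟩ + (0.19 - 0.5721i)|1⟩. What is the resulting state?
(0.6986 - 0.4045i)|0⟩ + (0.4299 + 0.4045i)|1⟩

H² = I, so H^3 = H: a single Hadamard. With (a, b) = (0.7979, (0.19 - 0.5721i)), H gives ((a + b)/√2, (a − b)/√2) = ((0.6986 - 0.4045i), (0.4299 + 0.4045i)).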